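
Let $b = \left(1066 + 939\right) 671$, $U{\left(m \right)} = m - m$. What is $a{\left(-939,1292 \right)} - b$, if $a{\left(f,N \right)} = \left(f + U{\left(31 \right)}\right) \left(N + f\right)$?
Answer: $-1676822$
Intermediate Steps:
$U{\left(m \right)} = 0$
$a{\left(f,N \right)} = f \left(N + f\right)$ ($a{\left(f,N \right)} = \left(f + 0\right) \left(N + f\right) = f \left(N + f\right)$)
$b = 1345355$ ($b = 2005 \cdot 671 = 1345355$)
$a{\left(-939,1292 \right)} - b = - 939 \left(1292 - 939\right) - 1345355 = \left(-939\right) 353 - 1345355 = -331467 - 1345355 = -1676822$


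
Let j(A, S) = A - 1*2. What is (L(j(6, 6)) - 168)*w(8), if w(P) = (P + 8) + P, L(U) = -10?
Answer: -4272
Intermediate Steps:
j(A, S) = -2 + A (j(A, S) = A - 2 = -2 + A)
w(P) = 8 + 2*P (w(P) = (8 + P) + P = 8 + 2*P)
(L(j(6, 6)) - 168)*w(8) = (-10 - 168)*(8 + 2*8) = -178*(8 + 16) = -178*24 = -4272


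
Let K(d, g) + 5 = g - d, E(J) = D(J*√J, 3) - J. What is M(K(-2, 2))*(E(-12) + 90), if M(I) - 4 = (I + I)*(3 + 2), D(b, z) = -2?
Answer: -600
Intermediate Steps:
E(J) = -2 - J
K(d, g) = -5 + g - d (K(d, g) = -5 + (g - d) = -5 + g - d)
M(I) = 4 + 10*I (M(I) = 4 + (I + I)*(3 + 2) = 4 + (2*I)*5 = 4 + 10*I)
M(K(-2, 2))*(E(-12) + 90) = (4 + 10*(-5 + 2 - 1*(-2)))*((-2 - 1*(-12)) + 90) = (4 + 10*(-5 + 2 + 2))*((-2 + 12) + 90) = (4 + 10*(-1))*(10 + 90) = (4 - 10)*100 = -6*100 = -600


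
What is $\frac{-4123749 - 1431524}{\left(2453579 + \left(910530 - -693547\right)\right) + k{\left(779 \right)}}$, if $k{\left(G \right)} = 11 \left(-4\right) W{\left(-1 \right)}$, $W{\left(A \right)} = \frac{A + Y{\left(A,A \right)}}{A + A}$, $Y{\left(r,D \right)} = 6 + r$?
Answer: $- \frac{5555273}{4057744} \approx -1.3691$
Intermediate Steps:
$W{\left(A \right)} = \frac{6 + 2 A}{2 A}$ ($W{\left(A \right)} = \frac{A + \left(6 + A\right)}{A + A} = \frac{6 + 2 A}{2 A}$)
$k{\left(G \right)} = 88$ ($k{\left(G \right)} = 11 \left(-4\right) \frac{3 - 1}{-1} = - 44 \left(\left(-1\right) 2\right) = \left(-44\right) \left(-2\right) = 88$)
$\frac{-4123749 - 1431524}{\left(2453579 + \left(910530 - -693547\right)\right) + k{\left(779 \right)}} = \frac{-4123749 - 1431524}{\left(2453579 + \left(910530 - -693547\right)\right) + 88} = - \frac{5555273}{\left(2453579 + \left(910530 + 693547\right)\right) + 88} = - \frac{5555273}{\left(2453579 + 1604077\right) + 88} = - \frac{5555273}{4057656 + 88} = - \frac{5555273}{4057744}$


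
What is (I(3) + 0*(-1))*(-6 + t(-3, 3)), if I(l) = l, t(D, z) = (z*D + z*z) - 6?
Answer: -36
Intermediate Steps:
t(D, z) = -6 + z**2 + D*z (t(D, z) = (D*z + z**2) - 6 = (z**2 + D*z) - 6 = -6 + z**2 + D*z)
(I(3) + 0*(-1))*(-6 + t(-3, 3)) = (3 + 0*(-1))*(-6 + (-6 + 3**2 - 3*3)) = (3 + 0)*(-6 + (-6 + 9 - 9)) = 3*(-6 - 6) = 3*(-12) = -36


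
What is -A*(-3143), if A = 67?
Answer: 210581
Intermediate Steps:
-A*(-3143) = -67*(-3143) = -1*(-210581) = 210581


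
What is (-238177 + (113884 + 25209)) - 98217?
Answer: -197301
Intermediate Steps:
(-238177 + (113884 + 25209)) - 98217 = (-238177 + 139093) - 98217 = -99084 - 98217 = -197301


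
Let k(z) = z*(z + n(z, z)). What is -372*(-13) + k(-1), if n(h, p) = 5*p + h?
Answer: 4843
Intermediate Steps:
n(h, p) = h + 5*p
k(z) = 7*z² (k(z) = z*(z + (z + 5*z)) = z*(z + 6*z) = z*(7*z) = 7*z²)
-372*(-13) + k(-1) = -372*(-13) + 7*(-1)² = -62*(-78) + 7*1 = 4836 + 7 = 4843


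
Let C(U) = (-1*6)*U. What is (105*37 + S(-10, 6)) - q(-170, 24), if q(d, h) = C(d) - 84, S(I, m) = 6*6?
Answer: 2985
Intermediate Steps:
S(I, m) = 36
C(U) = -6*U
q(d, h) = -84 - 6*d (q(d, h) = -6*d - 84 = -84 - 6*d)
(105*37 + S(-10, 6)) - q(-170, 24) = (105*37 + 36) - (-84 - 6*(-170)) = (3885 + 36) - (-84 + 1020) = 3921 - 1*936 = 3921 - 936 = 2985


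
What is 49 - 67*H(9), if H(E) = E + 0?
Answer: -554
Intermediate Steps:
H(E) = E
49 - 67*H(9) = 49 - 67*9 = 49 - 603 = -554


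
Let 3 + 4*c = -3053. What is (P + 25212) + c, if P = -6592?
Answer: 17856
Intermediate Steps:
c = -764 (c = -¾ + (¼)*(-3053) = -¾ - 3053/4 = -764)
(P + 25212) + c = (-6592 + 25212) - 764 = 18620 - 764 = 17856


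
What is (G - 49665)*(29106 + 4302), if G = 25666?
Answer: -801758592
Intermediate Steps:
(G - 49665)*(29106 + 4302) = (25666 - 49665)*(29106 + 4302) = -23999*33408 = -801758592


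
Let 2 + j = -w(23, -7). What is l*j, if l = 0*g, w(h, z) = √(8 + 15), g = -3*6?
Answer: 0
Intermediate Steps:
g = -18
w(h, z) = √23
l = 0 (l = 0*(-18) = 0)
j = -2 - √23 ≈ -6.7958
l*j = 0*(-2 - √23) = 0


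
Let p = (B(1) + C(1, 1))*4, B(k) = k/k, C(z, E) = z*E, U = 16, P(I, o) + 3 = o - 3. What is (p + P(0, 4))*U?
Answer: 96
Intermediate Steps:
P(I, o) = -6 + o (P(I, o) = -3 + (o - 3) = -3 + (-3 + o) = -6 + o)
C(z, E) = E*z
B(k) = 1
p = 8 (p = (1 + 1*1)*4 = (1 + 1)*4 = 2*4 = 8)
(p + P(0, 4))*U = (8 + (-6 + 4))*16 = (8 - 2)*16 = 6*16 = 96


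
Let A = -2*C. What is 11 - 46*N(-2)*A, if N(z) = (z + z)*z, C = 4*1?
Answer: 2955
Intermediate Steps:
C = 4
N(z) = 2*z² (N(z) = (2*z)*z = 2*z²)
A = -8 (A = -2*4 = -8)
11 - 46*N(-2)*A = 11 - 46*2*(-2)²*(-8) = 11 - 46*2*4*(-8) = 11 - 368*(-8) = 11 - 46*(-64) = 11 + 2944 = 2955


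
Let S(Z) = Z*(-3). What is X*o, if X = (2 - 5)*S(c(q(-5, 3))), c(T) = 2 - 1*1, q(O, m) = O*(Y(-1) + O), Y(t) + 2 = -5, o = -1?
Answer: -9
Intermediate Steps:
Y(t) = -7 (Y(t) = -2 - 5 = -7)
q(O, m) = O*(-7 + O)
c(T) = 1 (c(T) = 2 - 1 = 1)
S(Z) = -3*Z
X = 9 (X = (2 - 5)*(-3*1) = -3*(-3) = 9)
X*o = 9*(-1) = -9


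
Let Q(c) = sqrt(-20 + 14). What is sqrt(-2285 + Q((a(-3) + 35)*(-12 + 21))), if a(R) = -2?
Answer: sqrt(-2285 + I*sqrt(6)) ≈ 0.0256 + 47.802*I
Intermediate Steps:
Q(c) = I*sqrt(6) (Q(c) = sqrt(-6) = I*sqrt(6))
sqrt(-2285 + Q((a(-3) + 35)*(-12 + 21))) = sqrt(-2285 + I*sqrt(6))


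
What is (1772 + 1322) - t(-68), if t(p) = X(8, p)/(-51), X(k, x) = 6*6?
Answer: 52610/17 ≈ 3094.7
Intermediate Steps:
X(k, x) = 36
t(p) = -12/17 (t(p) = 36/(-51) = 36*(-1/51) = -12/17)
(1772 + 1322) - t(-68) = (1772 + 1322) - 1*(-12/17) = 3094 + 12/17 = 52610/17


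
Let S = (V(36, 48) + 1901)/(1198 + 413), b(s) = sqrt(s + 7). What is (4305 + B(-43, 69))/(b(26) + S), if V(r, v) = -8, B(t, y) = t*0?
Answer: -1458736335/9118016 + 1241428545*sqrt(33)/9118016 ≈ 622.14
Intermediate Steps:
b(s) = sqrt(7 + s)
B(t, y) = 0
S = 631/537 (S = (-8 + 1901)/(1198 + 413) = 1893/1611 = 1893*(1/1611) = 631/537 ≈ 1.1750)
(4305 + B(-43, 69))/(b(26) + S) = (4305 + 0)/(sqrt(7 + 26) + 631/537) = 4305/(sqrt(33) + 631/537) = 4305/(631/537 + sqrt(33))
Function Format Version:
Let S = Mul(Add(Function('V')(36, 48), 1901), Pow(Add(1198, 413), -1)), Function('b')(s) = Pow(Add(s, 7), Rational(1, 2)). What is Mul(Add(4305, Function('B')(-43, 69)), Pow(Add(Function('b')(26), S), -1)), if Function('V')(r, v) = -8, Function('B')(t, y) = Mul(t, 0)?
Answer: Add(Rational(-1458736335, 9118016), Mul(Rational(1241428545, 9118016), Pow(33, Rational(1, 2)))) ≈ 622.14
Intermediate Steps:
Function('b')(s) = Pow(Add(7, s), Rational(1, 2))
Function('B')(t, y) = 0
S = Rational(631, 537) (S = Mul(Add(-8, 1901), Pow(Add(1198, 413), -1)) = Mul(1893, Pow(1611, -1)) = Mul(1893, Rational(1, 1611)) = Rational(631, 537) ≈ 1.1750)
Mul(Add(4305, Function('B')(-43, 69)), Pow(Add(Function('b')(26), S), -1)) = Mul(Add(4305, 0), Pow(Add(Pow(Add(7, 26), Rational(1, 2)), Rational(631, 537)), -1)) = Mul(4305, Pow(Add(Pow(33, Rational(1, 2)), Rational(631, 537)), -1)) = Mul(4305, Pow(Add(Rational(631, 537), Pow(33, Rational(1, 2))), -1))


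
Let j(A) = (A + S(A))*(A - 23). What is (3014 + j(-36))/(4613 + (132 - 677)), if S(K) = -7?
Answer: 5551/4068 ≈ 1.3646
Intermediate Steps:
j(A) = (-23 + A)*(-7 + A) (j(A) = (A - 7)*(A - 23) = (-7 + A)*(-23 + A) = (-23 + A)*(-7 + A))
(3014 + j(-36))/(4613 + (132 - 677)) = (3014 + (161 + (-36)² - 30*(-36)))/(4613 + (132 - 677)) = (3014 + (161 + 1296 + 1080))/(4613 - 545) = (3014 + 2537)/4068 = 5551*(1/4068) = 5551/4068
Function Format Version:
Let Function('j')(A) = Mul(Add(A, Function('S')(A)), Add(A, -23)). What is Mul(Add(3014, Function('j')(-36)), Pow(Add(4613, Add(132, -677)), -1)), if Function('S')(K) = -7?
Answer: Rational(5551, 4068) ≈ 1.3646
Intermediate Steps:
Function('j')(A) = Mul(Add(-23, A), Add(-7, A)) (Function('j')(A) = Mul(Add(A, -7), Add(A, -23)) = Mul(Add(-7, A), Add(-23, A)) = Mul(Add(-23, A), Add(-7, A)))
Mul(Add(3014, Function('j')(-36)), Pow(Add(4613, Add(132, -677)), -1)) = Mul(Add(3014, Add(161, Pow(-36, 2), Mul(-30, -36))), Pow(Add(4613, Add(132, -677)), -1)) = Mul(Add(3014, Add(161, 1296, 1080)), Pow(Add(4613, -545), -1)) = Mul(Add(3014, 2537), Pow(4068, -1)) = Mul(5551, Rational(1, 4068)) = Rational(5551, 4068)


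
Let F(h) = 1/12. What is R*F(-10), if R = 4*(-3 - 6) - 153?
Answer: -63/4 ≈ -15.750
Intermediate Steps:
F(h) = 1/12
R = -189 (R = 4*(-9) - 153 = -36 - 153 = -189)
R*F(-10) = -189*1/12 = -63/4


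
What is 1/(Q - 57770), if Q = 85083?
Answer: 1/27313 ≈ 3.6613e-5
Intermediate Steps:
1/(Q - 57770) = 1/(85083 - 57770) = 1/27313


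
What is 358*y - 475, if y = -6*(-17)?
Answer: 36041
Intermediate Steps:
y = 102
358*y - 475 = 358*102 - 475 = 36516 - 475 = 36041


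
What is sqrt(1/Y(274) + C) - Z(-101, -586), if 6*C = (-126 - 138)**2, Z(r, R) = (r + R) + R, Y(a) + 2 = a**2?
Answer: 1273 + sqrt(65469001284290)/75074 ≈ 1380.8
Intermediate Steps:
Y(a) = -2 + a**2
Z(r, R) = r + 2*R (Z(r, R) = (R + r) + R = r + 2*R)
C = 11616 (C = (-126 - 138)**2/6 = (1/6)*(-264)**2 = (1/6)*69696 = 11616)
sqrt(1/Y(274) + C) - Z(-101, -586) = sqrt(1/(-2 + 274**2) + 11616) - (-101 + 2*(-586)) = sqrt(1/(-2 + 75076) + 11616) - (-101 - 1172) = sqrt(1/75074 + 11616) - 1*(-1273) = sqrt(1/75074 + 11616) + 1273 = sqrt(872059585/75074) + 1273 = sqrt(65469001284290)/75074 + 1273 = 1273 + sqrt(65469001284290)/75074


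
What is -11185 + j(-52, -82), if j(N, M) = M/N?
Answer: -290769/26 ≈ -11183.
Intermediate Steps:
-11185 + j(-52, -82) = -11185 - 82/(-52) = -11185 - 82*(-1/52) = -11185 + 41/26 = -290769/26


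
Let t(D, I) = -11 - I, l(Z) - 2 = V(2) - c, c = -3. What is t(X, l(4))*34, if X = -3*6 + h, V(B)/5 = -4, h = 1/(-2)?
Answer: 136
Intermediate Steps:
h = -1/2 ≈ -0.50000
V(B) = -20 (V(B) = 5*(-4) = -20)
l(Z) = -15 (l(Z) = 2 + (-20 - 1*(-3)) = 2 + (-20 + 3) = 2 - 17 = -15)
X = -37/2 (X = -3*6 - 1/2 = -18 - 1/2 = -37/2 ≈ -18.500)
t(X, l(4))*34 = (-11 - 1*(-15))*34 = (-11 + 15)*34 = 4*34 = 136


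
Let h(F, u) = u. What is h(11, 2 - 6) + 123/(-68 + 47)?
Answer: -69/7 ≈ -9.8571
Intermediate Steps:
h(11, 2 - 6) + 123/(-68 + 47) = (2 - 6) + 123/(-68 + 47) = -4 + 123/(-21) = -4 - 1/21*123 = -4 - 41/7 = -69/7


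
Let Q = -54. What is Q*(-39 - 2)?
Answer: 2214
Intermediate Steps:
Q*(-39 - 2) = -54*(-39 - 2) = -54*(-41) = 2214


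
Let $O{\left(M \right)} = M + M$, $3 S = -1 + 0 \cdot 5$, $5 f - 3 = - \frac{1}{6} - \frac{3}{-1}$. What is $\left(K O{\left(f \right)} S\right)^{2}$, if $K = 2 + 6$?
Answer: $\frac{3136}{81} \approx 38.716$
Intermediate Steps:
$K = 8$
$f = \frac{7}{6}$ ($f = \frac{3}{5} + \frac{- \frac{1}{6} - \frac{3}{-1}}{5} = \frac{3}{5} + \frac{\left(-1\right) \frac{1}{6} - -3}{5} = \frac{3}{5} + \frac{- \frac{1}{6} + 3}{5} = \frac{3}{5} + \frac{1}{5} \cdot \frac{17}{6} = \frac{3}{5} + \frac{17}{30} = \frac{7}{6} \approx 1.1667$)
$S = - \frac{1}{3}$ ($S = \frac{-1 + 0 \cdot 5}{3} = \frac{-1 + 0}{3} = \frac{1}{3} \left(-1\right) = - \frac{1}{3} \approx -0.33333$)
$O{\left(M \right)} = 2 M$
$\left(K O{\left(f \right)} S\right)^{2} = \left(8 \cdot 2 \cdot \frac{7}{6} \left(- \frac{1}{3}\right)\right)^{2} = \left(8 \cdot \frac{7}{3} \left(- \frac{1}{3}\right)\right)^{2} = \left(\frac{56}{3} \left(- \frac{1}{3}\right)\right)^{2} = \left(- \frac{56}{9}\right)^{2} = \frac{3136}{81}$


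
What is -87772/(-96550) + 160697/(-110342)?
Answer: -2915178663/5326760050 ≈ -0.54727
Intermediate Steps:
-87772/(-96550) + 160697/(-110342) = -87772*(-1/96550) + 160697*(-1/110342) = 43886/48275 - 160697/110342 = -2915178663/5326760050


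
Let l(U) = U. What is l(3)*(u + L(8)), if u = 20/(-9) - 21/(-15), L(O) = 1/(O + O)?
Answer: -547/240 ≈ -2.2792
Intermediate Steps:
L(O) = 1/(2*O)
u = -37/45 (u = 20*(-1/9) - 21*(-1/15) = -20/9 + 7/5 = -37/45 ≈ -0.82222)
l(3)*(u + L(8)) = 3*(-37/45 + (1/2)/8) = 3*(-37/45 + (1/2)*(1/8)) = 3*(-37/45 + 1/16) = 3*(-547/720) = -547/240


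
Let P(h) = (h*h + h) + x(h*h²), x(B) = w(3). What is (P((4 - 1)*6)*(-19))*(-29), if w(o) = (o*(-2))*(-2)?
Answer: 195054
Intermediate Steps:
w(o) = 4*o (w(o) = -2*o*(-2) = 4*o)
x(B) = 12 (x(B) = 4*3 = 12)
P(h) = 12 + h + h² (P(h) = (h*h + h) + 12 = (h² + h) + 12 = (h + h²) + 12 = 12 + h + h²)
(P((4 - 1)*6)*(-19))*(-29) = ((12 + (4 - 1)*6 + ((4 - 1)*6)²)*(-19))*(-29) = ((12 + 3*6 + (3*6)²)*(-19))*(-29) = ((12 + 18 + 18²)*(-19))*(-29) = ((12 + 18 + 324)*(-19))*(-29) = (354*(-19))*(-29) = -6726*(-29) = 195054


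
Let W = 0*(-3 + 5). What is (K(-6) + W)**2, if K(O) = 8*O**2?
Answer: 82944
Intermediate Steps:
W = 0 (W = 0*2 = 0)
(K(-6) + W)**2 = (8*(-6)**2 + 0)**2 = (8*36 + 0)**2 = (288 + 0)**2 = 288**2 = 82944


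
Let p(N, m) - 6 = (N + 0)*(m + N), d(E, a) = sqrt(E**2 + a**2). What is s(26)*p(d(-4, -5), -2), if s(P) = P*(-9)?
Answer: -10998 + 468*sqrt(41) ≈ -8001.3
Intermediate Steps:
s(P) = -9*P
p(N, m) = 6 + N*(N + m) (p(N, m) = 6 + (N + 0)*(m + N) = 6 + N*(N + m))
s(26)*p(d(-4, -5), -2) = (-9*26)*(6 + (sqrt((-4)**2 + (-5)**2))**2 + sqrt((-4)**2 + (-5)**2)*(-2)) = -234*(6 + (sqrt(16 + 25))**2 + sqrt(16 + 25)*(-2)) = -234*(6 + (sqrt(41))**2 + sqrt(41)*(-2)) = -234*(6 + 41 - 2*sqrt(41)) = -234*(47 - 2*sqrt(41)) = -10998 + 468*sqrt(41)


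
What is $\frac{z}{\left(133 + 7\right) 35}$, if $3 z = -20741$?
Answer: $- \frac{2963}{2100} \approx -1.411$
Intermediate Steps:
$z = - \frac{20741}{3}$ ($z = \frac{1}{3} \left(-20741\right) = - \frac{20741}{3} \approx -6913.7$)
$\frac{z}{\left(133 + 7\right) 35} = - \frac{20741}{3 \left(133 + 7\right) 35} = - \frac{20741}{3 \cdot 140 \cdot 35} = - \frac{20741}{3 \cdot 4900} = \left(- \frac{20741}{3}\right) \frac{1}{4900} = - \frac{2963}{2100}$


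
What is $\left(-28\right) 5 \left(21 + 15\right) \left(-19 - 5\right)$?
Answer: $120960$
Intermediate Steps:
$\left(-28\right) 5 \left(21 + 15\right) \left(-19 - 5\right) = - 140 \cdot 36 \left(-24\right) = \left(-140\right) \left(-864\right) = 120960$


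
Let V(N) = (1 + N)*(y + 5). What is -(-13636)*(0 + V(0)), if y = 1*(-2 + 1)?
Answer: 54544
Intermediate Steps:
y = -1 (y = 1*(-1) = -1)
V(N) = 4 + 4*N (V(N) = (1 + N)*(-1 + 5) = (1 + N)*4 = 4 + 4*N)
-(-13636)*(0 + V(0)) = -(-13636)*(0 + (4 + 4*0)) = -(-13636)*(0 + (4 + 0)) = -(-13636)*(0 + 4) = -(-13636)*4 = -3409*(-16) = 54544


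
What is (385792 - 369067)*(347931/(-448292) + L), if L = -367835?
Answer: -2757916302935475/448292 ≈ -6.1521e+9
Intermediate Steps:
(385792 - 369067)*(347931/(-448292) + L) = (385792 - 369067)*(347931/(-448292) - 367835) = 16725*(347931*(-1/448292) - 367835) = 16725*(-347931/448292 - 367835) = 16725*(-164897835751/448292) = -2757916302935475/448292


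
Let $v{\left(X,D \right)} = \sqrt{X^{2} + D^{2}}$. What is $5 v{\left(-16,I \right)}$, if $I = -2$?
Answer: $10 \sqrt{65} \approx 80.623$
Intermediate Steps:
$v{\left(X,D \right)} = \sqrt{D^{2} + X^{2}}$
$5 v{\left(-16,I \right)} = 5 \sqrt{\left(-2\right)^{2} + \left(-16\right)^{2}} = 5 \sqrt{4 + 256} = 5 \sqrt{260} = 5 \cdot 2 \sqrt{65} = 10 \sqrt{65}$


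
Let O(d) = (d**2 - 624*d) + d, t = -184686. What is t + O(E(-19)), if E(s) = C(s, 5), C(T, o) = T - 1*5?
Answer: -169158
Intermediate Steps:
C(T, o) = -5 + T (C(T, o) = T - 5 = -5 + T)
E(s) = -5 + s
O(d) = d**2 - 623*d
t + O(E(-19)) = -184686 + (-5 - 19)*(-623 + (-5 - 19)) = -184686 - 24*(-623 - 24) = -184686 - 24*(-647) = -184686 + 15528 = -169158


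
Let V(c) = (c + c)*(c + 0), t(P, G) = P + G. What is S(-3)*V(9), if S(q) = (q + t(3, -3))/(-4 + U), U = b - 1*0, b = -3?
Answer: 486/7 ≈ 69.429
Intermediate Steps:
t(P, G) = G + P
U = -3 (U = -3 - 1*0 = -3 + 0 = -3)
V(c) = 2*c² (V(c) = (2*c)*c = 2*c²)
S(q) = -q/7 (S(q) = (q + (-3 + 3))/(-4 - 3) = (q + 0)/(-7) = q*(-⅐) = -q/7)
S(-3)*V(9) = (-⅐*(-3))*(2*9²) = 3*(2*81)/7 = (3/7)*162 = 486/7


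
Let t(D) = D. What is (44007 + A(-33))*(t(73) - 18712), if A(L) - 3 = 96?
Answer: -822091734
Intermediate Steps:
A(L) = 99 (A(L) = 3 + 96 = 99)
(44007 + A(-33))*(t(73) - 18712) = (44007 + 99)*(73 - 18712) = 44106*(-18639) = -822091734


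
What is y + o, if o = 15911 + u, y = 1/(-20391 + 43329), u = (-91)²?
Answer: 554916097/22938 ≈ 24192.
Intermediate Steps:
u = 8281
y = 1/22938 ≈ 4.3596e-5
o = 24192 (o = 15911 + 8281 = 24192)
y + o = 1/22938 + 24192 = 554916097/22938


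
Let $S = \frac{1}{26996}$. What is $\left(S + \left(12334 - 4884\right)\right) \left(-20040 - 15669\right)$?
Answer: $- \frac{7181801257509}{26996} \approx -2.6603 \cdot 10^{8}$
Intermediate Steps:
$S = \frac{1}{26996} \approx 3.7043 \cdot 10^{-5}$
$\left(S + \left(12334 - 4884\right)\right) \left(-20040 - 15669\right) = \left(\frac{1}{26996} + \left(12334 - 4884\right)\right) \left(-20040 - 15669\right) = \left(\frac{1}{26996} + 7450\right) \left(-35709\right) = \frac{201120201}{26996} \left(-35709\right) = - \frac{7181801257509}{26996}$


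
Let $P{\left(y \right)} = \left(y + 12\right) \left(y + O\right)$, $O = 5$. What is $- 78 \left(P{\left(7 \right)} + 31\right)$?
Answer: $-20202$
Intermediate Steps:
$P{\left(y \right)} = \left(5 + y\right) \left(12 + y\right)$ ($P{\left(y \right)} = \left(y + 12\right) \left(y + 5\right) = \left(12 + y\right) \left(5 + y\right) = \left(5 + y\right) \left(12 + y\right)$)
$- 78 \left(P{\left(7 \right)} + 31\right) = - 78 \left(\left(60 + 7^{2} + 17 \cdot 7\right) + 31\right) = - 78 \left(\left(60 + 49 + 119\right) + 31\right) = - 78 \left(228 + 31\right) = \left(-78\right) 259 = -20202$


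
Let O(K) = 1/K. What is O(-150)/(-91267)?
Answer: 1/13690050 ≈ 7.3046e-8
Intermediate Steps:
O(-150)/(-91267) = 1/(-150*(-91267)) = -1/150*(-1/91267) = 1/13690050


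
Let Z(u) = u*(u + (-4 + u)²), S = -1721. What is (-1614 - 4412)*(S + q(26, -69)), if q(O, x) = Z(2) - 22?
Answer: 10431006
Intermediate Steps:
q(O, x) = -10 (q(O, x) = 2*(2 + (-4 + 2)²) - 22 = 2*(2 + (-2)²) - 22 = 2*(2 + 4) - 22 = 2*6 - 22 = 12 - 22 = -10)
(-1614 - 4412)*(S + q(26, -69)) = (-1614 - 4412)*(-1721 - 10) = -6026*(-1731) = 10431006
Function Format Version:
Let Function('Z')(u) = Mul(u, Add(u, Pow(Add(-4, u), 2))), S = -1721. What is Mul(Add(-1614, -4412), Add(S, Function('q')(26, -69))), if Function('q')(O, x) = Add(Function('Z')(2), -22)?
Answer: 10431006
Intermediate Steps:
Function('q')(O, x) = -10 (Function('q')(O, x) = Add(Mul(2, Add(2, Pow(Add(-4, 2), 2))), -22) = Add(Mul(2, Add(2, Pow(-2, 2))), -22) = Add(Mul(2, Add(2, 4)), -22) = Add(Mul(2, 6), -22) = Add(12, -22) = -10)
Mul(Add(-1614, -4412), Add(S, Function('q')(26, -69))) = Mul(Add(-1614, -4412), Add(-1721, -10)) = Mul(-6026, -1731) = 10431006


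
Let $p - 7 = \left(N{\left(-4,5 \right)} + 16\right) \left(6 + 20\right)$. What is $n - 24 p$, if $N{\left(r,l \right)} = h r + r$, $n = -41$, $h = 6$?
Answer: $7279$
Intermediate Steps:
$N{\left(r,l \right)} = 7 r$ ($N{\left(r,l \right)} = 6 r + r = 7 r$)
$p = -305$ ($p = 7 + \left(7 \left(-4\right) + 16\right) \left(6 + 20\right) = 7 + \left(-28 + 16\right) 26 = 7 - 312 = -305$)
$n - 24 p = -41 - -7320 = -41 + 7320 = 7279$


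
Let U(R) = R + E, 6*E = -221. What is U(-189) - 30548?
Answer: -184643/6 ≈ -30774.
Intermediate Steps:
E = -221/6 (E = (⅙)*(-221) = -221/6 ≈ -36.833)
U(R) = -221/6 + R (U(R) = R - 221/6 = -221/6 + R)
U(-189) - 30548 = (-221/6 - 189) - 30548 = -1355/6 - 30548 = -184643/6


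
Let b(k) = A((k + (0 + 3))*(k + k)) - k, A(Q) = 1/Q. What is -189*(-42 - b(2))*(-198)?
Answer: -14987511/10 ≈ -1.4988e+6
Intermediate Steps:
b(k) = -k + 1/(2*k*(3 + k)) (b(k) = 1/((k + (0 + 3))*(k + k)) - k = 1/((k + 3)*(2*k)) - k = 1/((3 + k)*(2*k)) - k = 1/(2*k*(3 + k)) - k = -k + 1/(2*k*(3 + k)))
-189*(-42 - b(2))*(-198) = -189*(-42 - (-1*2 + (½)/(2*(3 + 2))))*(-198) = -189*(-42 - (-2 + (½)*(½)/5))*(-198) = -189*(-42 - (-2 + (½)*(½)*(⅕)))*(-198) = -189*(-42 - (-2 + 1/20))*(-198) = -189*(-42 - 1*(-39/20))*(-198) = -189*(-42 + 39/20)*(-198) = -189*(-801/20)*(-198) = (151389/20)*(-198) = -14987511/10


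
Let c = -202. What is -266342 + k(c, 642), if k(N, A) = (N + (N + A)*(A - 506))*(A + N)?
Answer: 25974378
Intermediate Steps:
k(N, A) = (A + N)*(N + (-506 + A)*(A + N)) (k(N, A) = (N + (A + N)*(-506 + A))*(A + N) = (N + (-506 + A)*(A + N))*(A + N) = (A + N)*(N + (-506 + A)*(A + N)))
-266342 + k(c, 642) = -266342 + (642³ - 506*642² - 505*(-202)² + 642*(-202)² - 1011*642*(-202) + 2*(-202)*642²) = -266342 + (264609288 - 506*412164 - 505*40804 + 642*40804 + 131110524 + 2*(-202)*412164) = -266342 + (264609288 - 208554984 - 20606020 + 26196168 + 131110524 - 166514256) = -266342 + 26240720 = 25974378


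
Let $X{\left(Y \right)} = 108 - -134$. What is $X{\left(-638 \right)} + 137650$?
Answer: $137892$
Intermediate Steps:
$X{\left(Y \right)} = 242$ ($X{\left(Y \right)} = 108 + 134 = 242$)
$X{\left(-638 \right)} + 137650 = 242 + 137650 = 137892$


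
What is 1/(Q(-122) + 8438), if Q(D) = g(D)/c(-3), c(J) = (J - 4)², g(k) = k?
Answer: 49/413340 ≈ 0.00011855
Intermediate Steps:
c(J) = (-4 + J)²
Q(D) = D/49 (Q(D) = D/((-4 - 3)²) = D/((-7)²) = D/49)
1/(Q(-122) + 8438) = 1/((1/49)*(-122) + 8438) = 1/(-122/49 + 8438) = 1/(413340/49) = 49/413340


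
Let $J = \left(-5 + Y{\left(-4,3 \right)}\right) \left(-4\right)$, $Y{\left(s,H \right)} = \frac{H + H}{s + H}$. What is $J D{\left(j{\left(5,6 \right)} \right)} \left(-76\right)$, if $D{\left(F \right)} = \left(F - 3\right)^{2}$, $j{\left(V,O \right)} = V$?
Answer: $-13376$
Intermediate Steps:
$Y{\left(s,H \right)} = \frac{2 H}{H + s}$
$D{\left(F \right)} = \left(-3 + F\right)^{2}$
$J = 44$ ($J = \left(-5 + 2 \cdot 3 \frac{1}{3 - 4}\right) \left(-4\right) = \left(-5 + 2 \cdot 3 \frac{1}{-1}\right) \left(-4\right) = \left(-5 + 2 \cdot 3 \left(-1\right)\right) \left(-4\right) = \left(-5 - 6\right) \left(-4\right) = \left(-11\right) \left(-4\right) = 44$)
$J D{\left(j{\left(5,6 \right)} \right)} \left(-76\right) = 44 \left(-3 + 5\right)^{2} \left(-76\right) = 44 \cdot 2^{2} \left(-76\right) = 44 \cdot 4 \left(-76\right) = 176 \left(-76\right) = -13376$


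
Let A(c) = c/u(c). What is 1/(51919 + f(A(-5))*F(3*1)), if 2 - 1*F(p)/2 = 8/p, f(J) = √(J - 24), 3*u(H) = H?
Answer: 22251/1155249685 + 4*I*√21/8086747795 ≈ 1.9261e-5 + 2.2667e-9*I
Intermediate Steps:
u(H) = H/3
A(c) = 3 (A(c) = c/((c/3)) = c*(3/c) = 3)
f(J) = √(-24 + J)
F(p) = 4 - 16/p
1/(51919 + f(A(-5))*F(3*1)) = 1/(51919 + √(-24 + 3)*(4 - 16/(3*1))) = 1/(51919 + √(-21)*(4 - 16/3)) = 1/(51919 + (I*√21)*(4 - 16*⅓)) = 1/(51919 + (I*√21)*(4 - 16/3)) = 1/(51919 + (I*√21)*(-4/3)) = 1/(51919 - 4*I*√21/3)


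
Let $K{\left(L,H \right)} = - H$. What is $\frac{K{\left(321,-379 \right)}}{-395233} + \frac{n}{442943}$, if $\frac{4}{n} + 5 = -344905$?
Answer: $- \frac{28950952380101}{30190953692945145} \approx -0.00095893$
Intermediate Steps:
$n = - \frac{2}{172455}$ ($n = \frac{4}{-5 - 344905} = \frac{4}{-344910} = 4 \left(- \frac{1}{344910}\right) = - \frac{2}{172455} \approx -1.1597 \cdot 10^{-5}$)
$\frac{K{\left(321,-379 \right)}}{-395233} + \frac{n}{442943} = \frac{\left(-1\right) \left(-379\right)}{-395233} - \frac{2}{172455 \cdot 442943} = 379 \left(- \frac{1}{395233}\right) - \frac{2}{76387735065} = - \frac{379}{395233} - \frac{2}{76387735065} = - \frac{28950952380101}{30190953692945145}$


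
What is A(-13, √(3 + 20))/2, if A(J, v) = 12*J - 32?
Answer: -94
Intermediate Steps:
A(J, v) = -32 + 12*J
A(-13, √(3 + 20))/2 = (-32 + 12*(-13))/2 = (-32 - 156)*(½) = -188*½ = -94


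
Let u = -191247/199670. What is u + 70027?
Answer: 13982099843/199670 ≈ 70026.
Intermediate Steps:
u = -191247/199670 (u = -191247*1/199670 = -191247/199670 ≈ -0.95782)
u + 70027 = -191247/199670 + 70027 = 13982099843/199670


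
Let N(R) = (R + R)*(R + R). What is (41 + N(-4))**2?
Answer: 11025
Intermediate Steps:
N(R) = 4*R**2 (N(R) = (2*R)*(2*R) = 4*R**2)
(41 + N(-4))**2 = (41 + 4*(-4)**2)**2 = (41 + 4*16)**2 = (41 + 64)**2 = 105**2 = 11025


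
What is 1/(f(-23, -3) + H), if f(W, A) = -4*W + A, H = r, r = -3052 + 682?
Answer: -1/2281 ≈ -0.00043840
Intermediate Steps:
r = -2370
H = -2370
f(W, A) = A - 4*W
1/(f(-23, -3) + H) = 1/((-3 - 4*(-23)) - 2370) = 1/((-3 + 92) - 2370) = 1/(89 - 2370) = 1/(-2281) = -1/2281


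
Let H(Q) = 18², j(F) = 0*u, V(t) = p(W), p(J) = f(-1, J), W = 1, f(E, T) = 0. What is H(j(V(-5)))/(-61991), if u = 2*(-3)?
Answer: -324/61991 ≈ -0.0052266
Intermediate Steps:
p(J) = 0
u = -6
V(t) = 0
j(F) = 0 (j(F) = 0*(-6) = 0)
H(Q) = 324
H(j(V(-5)))/(-61991) = 324/(-61991) = 324*(-1/61991) = -324/61991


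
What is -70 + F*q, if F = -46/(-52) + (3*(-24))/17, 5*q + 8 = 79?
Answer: -259851/2210 ≈ -117.58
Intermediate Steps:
q = 71/5 (q = -8/5 + (⅕)*79 = -8/5 + 79/5 = 71/5 ≈ 14.200)
F = -1481/442 (F = -46*(-1/52) - 72*1/17 = 23/26 - 72/17 = -1481/442 ≈ -3.3507)
-70 + F*q = -70 - 1481/442*71/5 = -70 - 105151/2210 = -259851/2210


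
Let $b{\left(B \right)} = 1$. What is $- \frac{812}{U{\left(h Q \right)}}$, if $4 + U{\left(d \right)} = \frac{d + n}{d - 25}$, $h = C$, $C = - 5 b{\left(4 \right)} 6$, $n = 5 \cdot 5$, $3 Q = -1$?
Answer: $\frac{2436}{19} \approx 128.21$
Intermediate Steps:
$Q = - \frac{1}{3}$ ($Q = \frac{1}{3} \left(-1\right) = - \frac{1}{3} \approx -0.33333$)
$n = 25$
$C = -30$ ($C = \left(-5\right) 1 \cdot 6 = \left(-5\right) 6 = -30$)
$h = -30$
$U{\left(d \right)} = -4 + \frac{25 + d}{-25 + d}$ ($U{\left(d \right)} = -4 + \frac{d + 25}{d - 25} = -4 + \frac{25 + d}{-25 + d}$)
$- \frac{812}{U{\left(h Q \right)}} = - \frac{812}{\frac{1}{-25 - -10} \left(125 - 3 \left(\left(-30\right) \left(- \frac{1}{3}\right)\right)\right)} = - \frac{812}{\frac{1}{-25 + 10} \left(125 - 30\right)} = - \frac{812}{\frac{1}{-15} \left(125 - 30\right)} = - \frac{812}{\left(- \frac{1}{15}\right) 95} = - \frac{812}{- \frac{19}{3}} = \left(-812\right) \left(- \frac{3}{19}\right) = \frac{2436}{19}$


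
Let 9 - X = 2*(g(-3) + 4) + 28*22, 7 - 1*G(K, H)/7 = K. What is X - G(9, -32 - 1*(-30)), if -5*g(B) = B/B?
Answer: -3003/5 ≈ -600.60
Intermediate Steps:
G(K, H) = 49 - 7*K
g(B) = -⅕ (g(B) = -B/(5*B) = -⅕*1 = -⅕)
X = -3073/5 (X = 9 - (2*(-⅕ + 4) + 28*22) = 9 - (2*(19/5) + 616) = 9 - (38/5 + 616) = 9 - 1*3118/5 = 9 - 3118/5 = -3073/5 ≈ -614.60)
X - G(9, -32 - 1*(-30)) = -3073/5 - (49 - 7*9) = -3073/5 - (49 - 63) = -3073/5 - 1*(-14) = -3073/5 + 14 = -3003/5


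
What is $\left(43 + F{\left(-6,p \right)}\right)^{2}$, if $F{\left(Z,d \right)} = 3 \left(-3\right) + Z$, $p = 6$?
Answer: $784$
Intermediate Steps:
$F{\left(Z,d \right)} = -9 + Z$
$\left(43 + F{\left(-6,p \right)}\right)^{2} = \left(43 - 15\right)^{2} = 28^{2} = 784$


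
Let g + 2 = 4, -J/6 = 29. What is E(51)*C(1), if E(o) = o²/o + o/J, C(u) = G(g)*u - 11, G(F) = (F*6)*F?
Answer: 38233/58 ≈ 659.19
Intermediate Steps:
J = -174 (J = -6*29 = -174)
g = 2 (g = -2 + 4 = 2)
G(F) = 6*F² (G(F) = (6*F)*F = 6*F²)
C(u) = -11 + 24*u (C(u) = (6*2²)*u - 11 = (6*4)*u - 11 = 24*u - 11 = -11 + 24*u)
E(o) = 173*o/174 (E(o) = o²/o + o/(-174) = o + o*(-1/174) = o - o/174 = 173*o/174)
E(51)*C(1) = ((173/174)*51)*(-11 + 24*1) = 2941*(-11 + 24)/58 = (2941/58)*13 = 38233/58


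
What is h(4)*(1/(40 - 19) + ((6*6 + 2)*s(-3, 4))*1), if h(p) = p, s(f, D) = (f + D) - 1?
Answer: 4/21 ≈ 0.19048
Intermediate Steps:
s(f, D) = -1 + D + f (s(f, D) = (D + f) - 1 = -1 + D + f)
h(4)*(1/(40 - 19) + ((6*6 + 2)*s(-3, 4))*1) = 4*(1/(40 - 19) + ((6*6 + 2)*(-1 + 4 - 3))*1) = 4*(1/21 + ((36 + 2)*0)*1) = 4*(1/21 + (38*0)*1) = 4*(1/21 + 0*1) = 4*(1/21 + 0) = 4*(1/21) = 4/21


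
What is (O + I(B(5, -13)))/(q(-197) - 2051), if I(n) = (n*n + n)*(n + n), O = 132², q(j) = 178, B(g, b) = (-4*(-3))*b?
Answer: 7526736/1873 ≈ 4018.5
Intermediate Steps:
B(g, b) = 12*b
O = 17424
I(n) = 2*n*(n + n²) (I(n) = (n² + n)*(2*n) = (n + n²)*(2*n) = 2*n*(n + n²))
(O + I(B(5, -13)))/(q(-197) - 2051) = (17424 + 2*(12*(-13))²*(1 + 12*(-13)))/(178 - 2051) = (17424 + 2*(-156)²*(1 - 156))/(-1873) = (17424 + 2*24336*(-155))*(-1/1873) = (17424 - 7544160)*(-1/1873) = -7526736*(-1/1873) = 7526736/1873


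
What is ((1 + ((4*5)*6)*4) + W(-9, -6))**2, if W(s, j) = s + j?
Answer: 217156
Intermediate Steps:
W(s, j) = j + s
((1 + ((4*5)*6)*4) + W(-9, -6))**2 = ((1 + ((4*5)*6)*4) + (-6 - 9))**2 = ((1 + (20*6)*4) - 15)**2 = ((1 + 120*4) - 15)**2 = ((1 + 480) - 15)**2 = (481 - 15)**2 = 466**2 = 217156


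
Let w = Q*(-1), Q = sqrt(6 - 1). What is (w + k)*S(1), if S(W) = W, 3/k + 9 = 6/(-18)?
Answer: -9/28 - sqrt(5) ≈ -2.5575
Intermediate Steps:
k = -9/28 (k = 3/(-9 + 6/(-18)) = 3/(-9 + 6*(-1/18)) = 3/(-9 - 1/3) = 3/(-28/3) = 3*(-3/28) = -9/28 ≈ -0.32143)
Q = sqrt(5) ≈ 2.2361
w = -sqrt(5) (w = sqrt(5)*(-1) = -sqrt(5) ≈ -2.2361)
(w + k)*S(1) = (-sqrt(5) - 9/28)*1 = (-9/28 - sqrt(5))*1 = -9/28 - sqrt(5)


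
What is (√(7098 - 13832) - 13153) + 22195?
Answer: 9042 + I*√6734 ≈ 9042.0 + 82.061*I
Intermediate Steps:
(√(7098 - 13832) - 13153) + 22195 = (√(-6734) - 13153) + 22195 = (I*√6734 - 13153) + 22195 = (-13153 + I*√6734) + 22195 = 9042 + I*√6734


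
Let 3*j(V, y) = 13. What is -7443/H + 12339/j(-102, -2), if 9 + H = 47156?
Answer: 1745143740/612911 ≈ 2847.3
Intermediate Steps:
H = 47147 (H = -9 + 47156 = 47147)
j(V, y) = 13/3 (j(V, y) = (⅓)*13 = 13/3)
-7443/H + 12339/j(-102, -2) = -7443/47147 + 12339/(13/3) = -7443*1/47147 + 12339*(3/13) = -7443/47147 + 37017/13 = 1745143740/612911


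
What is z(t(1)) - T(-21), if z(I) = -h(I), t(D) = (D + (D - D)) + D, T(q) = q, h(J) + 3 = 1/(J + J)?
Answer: 95/4 ≈ 23.750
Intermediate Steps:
h(J) = -3 + 1/(2*J) (h(J) = -3 + 1/(J + J) = -3 + 1/(2*J))
t(D) = 2*D (t(D) = (D + 0) + D = D + D = 2*D)
z(I) = 3 - 1/(2*I) (z(I) = -(-3 + 1/(2*I)) = 3 - 1/(2*I))
z(t(1)) - T(-21) = (3 - 1/(2*(2*1))) - 1*(-21) = (3 - ½/2) + 21 = (3 - ½*½) + 21 = (3 - ¼) + 21 = 11/4 + 21 = 95/4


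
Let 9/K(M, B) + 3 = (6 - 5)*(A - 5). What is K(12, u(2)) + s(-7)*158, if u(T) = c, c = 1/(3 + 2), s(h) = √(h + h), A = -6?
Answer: -9/14 + 158*I*√14 ≈ -0.64286 + 591.18*I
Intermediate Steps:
s(h) = √2*√h (s(h) = √(2*h) = √2*√h)
c = ⅕ (c = 1/5 = ⅕ ≈ 0.20000)
u(T) = ⅕
K(M, B) = -9/14 (K(M, B) = 9/(-3 + (6 - 5)*(-6 - 5)) = 9/(-3 + 1*(-11)) = 9/(-3 - 11) = 9/(-14) = 9*(-1/14) = -9/14)
K(12, u(2)) + s(-7)*158 = -9/14 + (√2*√(-7))*158 = -9/14 + (√2*(I*√7))*158 = -9/14 + (I*√14)*158 = -9/14 + 158*I*√14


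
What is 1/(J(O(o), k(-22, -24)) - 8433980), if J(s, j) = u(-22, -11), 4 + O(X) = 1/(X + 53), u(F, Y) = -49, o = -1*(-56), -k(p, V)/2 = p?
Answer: -1/8434029 ≈ -1.1857e-7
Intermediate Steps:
k(p, V) = -2*p
o = 56
O(X) = -4 + 1/(53 + X) (O(X) = -4 + 1/(X + 53) = -4 + 1/(53 + X))
J(s, j) = -49
1/(J(O(o), k(-22, -24)) - 8433980) = 1/(-49 - 8433980) = 1/(-8434029) = -1/8434029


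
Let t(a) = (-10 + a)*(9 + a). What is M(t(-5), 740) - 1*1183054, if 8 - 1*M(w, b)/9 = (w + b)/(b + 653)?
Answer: -1647900046/1393 ≈ -1.1830e+6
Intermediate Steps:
M(w, b) = 72 - 9*(b + w)/(653 + b) (M(w, b) = 72 - 9*(w + b)/(b + 653) = 72 - 9*(b + w)/(653 + b))
M(t(-5), 740) - 1*1183054 = 9*(5224 - (-90 + (-5)² - 1*(-5)) + 7*740)/(653 + 740) - 1*1183054 = 9*(5224 - (-90 + 25 + 5) + 5180)/1393 - 1183054 = 9*(1/1393)*(5224 - 1*(-60) + 5180) - 1183054 = 9*(1/1393)*(5224 + 60 + 5180) - 1183054 = 9*(1/1393)*10464 - 1183054 = 94176/1393 - 1183054 = -1647900046/1393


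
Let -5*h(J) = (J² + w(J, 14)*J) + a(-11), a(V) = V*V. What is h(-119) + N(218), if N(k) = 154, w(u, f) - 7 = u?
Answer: -5368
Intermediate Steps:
w(u, f) = 7 + u
a(V) = V²
h(J) = -121/5 - J²/5 - J*(7 + J)/5 (h(J) = -((J² + (7 + J)*J) + (-11)²)/5 = -((J² + J*(7 + J)) + 121)/5 = -(121 + J² + J*(7 + J))/5 = -121/5 - J²/5 - J*(7 + J)/5)
h(-119) + N(218) = (-121/5 - ⅕*(-119)² - ⅕*(-119)*(7 - 119)) + 154 = (-121/5 - ⅕*14161 - ⅕*(-119)*(-112)) + 154 = (-121/5 - 14161/5 - 13328/5) + 154 = -5522 + 154 = -5368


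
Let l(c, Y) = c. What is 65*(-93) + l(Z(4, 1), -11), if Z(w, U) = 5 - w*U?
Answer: -6044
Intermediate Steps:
Z(w, U) = 5 - U*w
65*(-93) + l(Z(4, 1), -11) = 65*(-93) + (5 - 1*1*4) = -6045 + (5 - 4) = -6045 + 1 = -6044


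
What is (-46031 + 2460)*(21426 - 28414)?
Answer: 304474148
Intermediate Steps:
(-46031 + 2460)*(21426 - 28414) = -43571*(-6988) = 304474148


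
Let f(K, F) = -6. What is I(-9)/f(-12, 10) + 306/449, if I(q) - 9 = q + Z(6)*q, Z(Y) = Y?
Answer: 4347/449 ≈ 9.6815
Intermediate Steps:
I(q) = 9 + 7*q (I(q) = 9 + (q + 6*q) = 9 + 7*q)
I(-9)/f(-12, 10) + 306/449 = (9 + 7*(-9))/(-6) + 306/449 = (9 - 63)*(-⅙) + 306*(1/449) = -54*(-⅙) + 306/449 = 9 + 306/449 = 4347/449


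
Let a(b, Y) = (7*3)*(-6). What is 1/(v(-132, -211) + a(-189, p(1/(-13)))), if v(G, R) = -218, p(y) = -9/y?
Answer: -1/344 ≈ -0.0029070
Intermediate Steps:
a(b, Y) = -126 (a(b, Y) = 21*(-6) = -126)
1/(v(-132, -211) + a(-189, p(1/(-13)))) = 1/(-218 - 126) = 1/(-344) = -1/344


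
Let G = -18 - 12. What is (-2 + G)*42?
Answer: -1344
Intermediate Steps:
G = -30
(-2 + G)*42 = (-2 - 30)*42 = -32*42 = -1344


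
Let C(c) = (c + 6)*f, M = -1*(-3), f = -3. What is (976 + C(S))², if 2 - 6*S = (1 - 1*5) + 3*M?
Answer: 3682561/4 ≈ 9.2064e+5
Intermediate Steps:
M = 3
S = -½ (S = ⅓ - ((1 - 1*5) + 3*3)/6 = ⅓ - ((1 - 5) + 9)/6 = ⅓ - (-4 + 9)/6 = ⅓ - ⅙*5 = ⅓ - ⅚ = -½ ≈ -0.50000)
C(c) = -18 - 3*c (C(c) = (c + 6)*(-3) = (6 + c)*(-3) = -18 - 3*c)
(976 + C(S))² = (976 + (-18 - 3*(-½)))² = (976 + (-18 + 3/2))² = (976 - 33/2)² = (1919/2)² = 3682561/4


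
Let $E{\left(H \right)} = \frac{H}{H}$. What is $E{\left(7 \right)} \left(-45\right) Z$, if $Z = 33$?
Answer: $-1485$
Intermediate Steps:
$E{\left(H \right)} = 1$
$E{\left(7 \right)} \left(-45\right) Z = 1 \left(-45\right) 33 = \left(-45\right) 33 = -1485$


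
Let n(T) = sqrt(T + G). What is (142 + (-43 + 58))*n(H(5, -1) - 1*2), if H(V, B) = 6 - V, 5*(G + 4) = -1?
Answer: 157*I*sqrt(130)/5 ≈ 358.02*I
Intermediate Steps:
G = -21/5 (G = -4 + (1/5)*(-1) = -4 - 1/5 = -21/5 ≈ -4.2000)
n(T) = sqrt(-21/5 + T) (n(T) = sqrt(T - 21/5) = sqrt(-21/5 + T))
(142 + (-43 + 58))*n(H(5, -1) - 1*2) = (142 + (-43 + 58))*(sqrt(-105 + 25*((6 - 1*5) - 1*2))/5) = (142 + 15)*(sqrt(-105 + 25*((6 - 5) - 2))/5) = 157*(sqrt(-105 + 25*(1 - 2))/5) = 157*(sqrt(-105 + 25*(-1))/5) = 157*(sqrt(-105 - 25)/5) = 157*(sqrt(-130)/5) = 157*((I*sqrt(130))/5) = 157*(I*sqrt(130)/5) = 157*I*sqrt(130)/5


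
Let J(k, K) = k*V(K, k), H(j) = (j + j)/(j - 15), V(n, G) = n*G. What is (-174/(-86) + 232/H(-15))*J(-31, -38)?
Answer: -367480634/43 ≈ -8.5461e+6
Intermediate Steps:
V(n, G) = G*n
H(j) = 2*j/(-15 + j) (H(j) = (2*j)/(-15 + j) = 2*j/(-15 + j))
J(k, K) = K*k² (J(k, K) = k*(k*K) = k*(K*k) = K*k²)
(-174/(-86) + 232/H(-15))*J(-31, -38) = (-174/(-86) + 232/((2*(-15)/(-15 - 15))))*(-38*(-31)²) = (-174*(-1/86) + 232/((2*(-15)/(-30))))*(-38*961) = (87/43 + 232/((2*(-15)*(-1/30))))*(-36518) = (87/43 + 232/1)*(-36518) = (87/43 + 232*1)*(-36518) = (87/43 + 232)*(-36518) = (10063/43)*(-36518) = -367480634/43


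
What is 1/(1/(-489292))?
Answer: -489292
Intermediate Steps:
1/(1/(-489292)) = 1/(-1/489292) = -489292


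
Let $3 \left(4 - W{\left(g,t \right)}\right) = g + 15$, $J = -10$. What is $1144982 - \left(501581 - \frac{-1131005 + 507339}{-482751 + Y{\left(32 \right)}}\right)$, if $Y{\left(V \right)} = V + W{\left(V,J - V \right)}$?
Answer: $\frac{465885025995}{724096} \approx 6.434 \cdot 10^{5}$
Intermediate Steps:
$W{\left(g,t \right)} = -1 - \frac{g}{3}$ ($W{\left(g,t \right)} = 4 - \frac{g + 15}{3} = 4 - \frac{15 + g}{3} = 4 - \left(5 + \frac{g}{3}\right) = -1 - \frac{g}{3}$)
$Y{\left(V \right)} = -1 + \frac{2 V}{3}$ ($Y{\left(V \right)} = V - \left(1 + \frac{V}{3}\right) = -1 + \frac{2 V}{3}$)
$1144982 - \left(501581 - \frac{-1131005 + 507339}{-482751 + Y{\left(32 \right)}}\right) = 1144982 - \left(501581 - \frac{-1131005 + 507339}{-482751 + \left(-1 + \frac{2}{3} \cdot 32\right)}\right) = 1144982 - \left(501581 + \frac{623666}{-482751 + \left(-1 + \frac{64}{3}\right)}\right) = 1144982 - \left(501581 + \frac{623666}{-482751 + \frac{61}{3}}\right) = 1144982 - \left(501581 + \frac{623666}{- \frac{1448192}{3}}\right) = 1144982 - \frac{363191860277}{724096} = \frac{465885025995}{724096}$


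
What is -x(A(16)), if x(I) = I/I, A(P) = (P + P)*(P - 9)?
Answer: -1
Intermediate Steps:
A(P) = 2*P*(-9 + P) (A(P) = (2*P)*(-9 + P) = 2*P*(-9 + P))
x(I) = 1
-x(A(16)) = -1*1 = -1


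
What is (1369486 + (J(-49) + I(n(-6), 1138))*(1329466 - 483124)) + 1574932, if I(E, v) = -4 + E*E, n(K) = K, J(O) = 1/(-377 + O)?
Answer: 2131801645/71 ≈ 3.0025e+7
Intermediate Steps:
I(E, v) = -4 + E²
(1369486 + (J(-49) + I(n(-6), 1138))*(1329466 - 483124)) + 1574932 = (1369486 + (1/(-377 - 49) + (-4 + (-6)²))*(1329466 - 483124)) + 1574932 = (1369486 + (1/(-426) + (-4 + 36))*846342) + 1574932 = (1369486 + (-1/426 + 32)*846342) + 1574932 = (1369486 + (13631/426)*846342) + 1574932 = (1369486 + 1922747967/71) + 1574932 = 2019981473/71 + 1574932 = 2131801645/71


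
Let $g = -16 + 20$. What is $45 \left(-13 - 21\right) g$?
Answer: $-6120$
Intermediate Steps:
$g = 4$
$45 \left(-13 - 21\right) g = 45 \left(-13 - 21\right) 4 = 45 \left(-34\right) 4 = \left(-1530\right) 4 = -6120$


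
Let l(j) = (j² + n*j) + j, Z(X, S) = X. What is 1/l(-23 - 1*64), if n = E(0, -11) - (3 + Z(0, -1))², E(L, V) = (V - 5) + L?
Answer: 1/9657 ≈ 0.00010355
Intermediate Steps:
E(L, V) = -5 + L + V (E(L, V) = (-5 + V) + L = -5 + L + V)
n = -25 (n = (-5 + 0 - 11) - (3 + 0)² = -16 - 1*3² = -16 - 1*9 = -16 - 9 = -25)
l(j) = j² - 24*j (l(j) = (j² - 25*j) + j = j² - 24*j)
1/l(-23 - 1*64) = 1/((-23 - 1*64)*(-24 + (-23 - 1*64))) = 1/((-23 - 64)*(-24 + (-23 - 64))) = 1/(-87*(-24 - 87)) = 1/(-87*(-111)) = 1/9657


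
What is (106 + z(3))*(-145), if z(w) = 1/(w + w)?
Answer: -92365/6 ≈ -15394.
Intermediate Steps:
z(w) = 1/(2*w)
(106 + z(3))*(-145) = (106 + (½)/3)*(-145) = (106 + (½)*(⅓))*(-145) = (106 + ⅙)*(-145) = (637/6)*(-145) = -92365/6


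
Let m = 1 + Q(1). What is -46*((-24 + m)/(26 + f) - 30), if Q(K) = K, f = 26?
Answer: 18193/13 ≈ 1399.5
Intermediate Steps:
m = 2 (m = 1 + 1 = 2)
-46*((-24 + m)/(26 + f) - 30) = -46*((-24 + 2)/(26 + 26) - 30) = -46*(-22/52 - 30) = -46*(-22*1/52 - 30) = -46*(-11/26 - 30) = -46*(-791/26) = 18193/13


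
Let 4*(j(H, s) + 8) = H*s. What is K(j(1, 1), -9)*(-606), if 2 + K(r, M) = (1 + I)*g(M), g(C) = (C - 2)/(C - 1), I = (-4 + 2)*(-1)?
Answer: -3939/5 ≈ -787.80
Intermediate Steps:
I = 2 (I = -2*(-1) = 2)
g(C) = (-2 + C)/(-1 + C)
j(H, s) = -8 + H*s/4 (j(H, s) = -8 + (H*s)/4 = -8 + H*s/4)
K(r, M) = -2 + 3*(-2 + M)/(-1 + M) (K(r, M) = -2 + (1 + 2)*((-2 + M)/(-1 + M)) = -2 + 3*((-2 + M)/(-1 + M)) = -2 + 3*(-2 + M)/(-1 + M))
K(j(1, 1), -9)*(-606) = ((-4 - 9)/(-1 - 9))*(-606) = (-13/(-10))*(-606) = -⅒*(-13)*(-606) = (13/10)*(-606) = -3939/5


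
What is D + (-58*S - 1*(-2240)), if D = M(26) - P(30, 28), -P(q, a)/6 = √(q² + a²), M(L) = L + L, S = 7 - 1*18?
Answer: 2930 + 12*√421 ≈ 3176.2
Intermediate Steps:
S = -11 (S = 7 - 18 = -11)
M(L) = 2*L
P(q, a) = -6*√(a² + q²) (P(q, a) = -6*√(q² + a²) = -6*√(a² + q²))
D = 52 + 12*√421 (D = 2*26 - (-6)*√(28² + 30²) = 52 - (-6)*√(784 + 900) = 52 - (-6)*√1684 = 52 - (-6)*2*√421 = 52 - (-12)*√421 = 52 + 12*√421 ≈ 298.22)
D + (-58*S - 1*(-2240)) = (52 + 12*√421) + (-58*(-11) - 1*(-2240)) = (52 + 12*√421) + (638 + 2240) = (52 + 12*√421) + 2878 = 2930 + 12*√421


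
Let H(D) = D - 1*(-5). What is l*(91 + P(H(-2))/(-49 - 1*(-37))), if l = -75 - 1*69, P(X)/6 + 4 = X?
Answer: -13176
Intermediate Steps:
H(D) = 5 + D (H(D) = D + 5 = 5 + D)
P(X) = -24 + 6*X
l = -144 (l = -75 - 69 = -144)
l*(91 + P(H(-2))/(-49 - 1*(-37))) = -144*(91 + (-24 + 6*(5 - 2))/(-49 - 1*(-37))) = -144*(91 + (-24 + 6*3)/(-49 + 37)) = -144*(91 + (-24 + 18)/(-12)) = -144*(91 - 6*(-1/12)) = -144*(91 + ½) = -144*183/2 = -13176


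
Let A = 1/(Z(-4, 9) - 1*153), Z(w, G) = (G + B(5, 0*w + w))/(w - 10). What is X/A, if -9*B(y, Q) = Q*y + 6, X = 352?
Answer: -3409648/63 ≈ -54121.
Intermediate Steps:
B(y, Q) = -2/3 - Q*y/9 (B(y, Q) = -(Q*y + 6)/9 = -(6 + Q*y)/9 = -2/3 - Q*y/9)
Z(w, G) = (-2/3 + G - 5*w/9)/(-10 + w) (Z(w, G) = (G + (-2/3 - 1/9*(0*w + w)*5))/(w - 10) = (G + (-2/3 - 1/9*(0 + w)*5))/(-10 + w) = (G + (-2/3 - 1/9*w*5))/(-10 + w) = (G + (-2/3 - 5*w/9))/(-10 + w) = (-2/3 + G - 5*w/9)/(-10 + w))
A = -126/19373 (A = 1/((-6 - 5*(-4) + 9*9)/(9*(-10 - 4)) - 1*153) = 1/((1/9)*(-6 + 20 + 81)/(-14) - 153) = 1/((1/9)*(-1/14)*95 - 153) = 1/(-95/126 - 153) = 1/(-19373/126) = -126/19373 ≈ -0.0065039)
X/A = 352/(-126/19373) = 352*(-19373/126) = -3409648/63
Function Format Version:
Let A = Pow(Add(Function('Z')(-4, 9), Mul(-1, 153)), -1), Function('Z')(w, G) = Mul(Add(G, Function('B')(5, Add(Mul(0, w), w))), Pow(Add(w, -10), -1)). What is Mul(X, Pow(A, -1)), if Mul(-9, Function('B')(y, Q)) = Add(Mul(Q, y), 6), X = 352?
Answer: Rational(-3409648, 63) ≈ -54121.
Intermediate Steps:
Function('B')(y, Q) = Add(Rational(-2, 3), Mul(Rational(-1, 9), Q, y)) (Function('B')(y, Q) = Mul(Rational(-1, 9), Add(Mul(Q, y), 6)) = Mul(Rational(-1, 9), Add(6, Mul(Q, y))) = Add(Rational(-2, 3), Mul(Rational(-1, 9), Q, y)))
Function('Z')(w, G) = Mul(Pow(Add(-10, w), -1), Add(Rational(-2, 3), G, Mul(Rational(-5, 9), w))) (Function('Z')(w, G) = Mul(Add(G, Add(Rational(-2, 3), Mul(Rational(-1, 9), Add(Mul(0, w), w), 5))), Pow(Add(w, -10), -1)) = Mul(Add(G, Add(Rational(-2, 3), Mul(Rational(-1, 9), Add(0, w), 5))), Pow(Add(-10, w), -1)) = Mul(Add(G, Add(Rational(-2, 3), Mul(Rational(-1, 9), w, 5))), Pow(Add(-10, w), -1)) = Mul(Add(G, Add(Rational(-2, 3), Mul(Rational(-5, 9), w))), Pow(Add(-10, w), -1)) = Mul(Add(Rational(-2, 3), G, Mul(Rational(-5, 9), w)), Pow(Add(-10, w), -1)) = Mul(Pow(Add(-10, w), -1), Add(Rational(-2, 3), G, Mul(Rational(-5, 9), w))))
A = Rational(-126, 19373) (A = Pow(Add(Mul(Rational(1, 9), Pow(Add(-10, -4), -1), Add(-6, Mul(-5, -4), Mul(9, 9))), Mul(-1, 153)), -1) = Pow(Add(Mul(Rational(1, 9), Pow(-14, -1), Add(-6, 20, 81)), -153), -1) = Pow(Add(Mul(Rational(1, 9), Rational(-1, 14), 95), -153), -1) = Pow(Add(Rational(-95, 126), -153), -1) = Pow(Rational(-19373, 126), -1) = Rational(-126, 19373) ≈ -0.0065039)
Mul(X, Pow(A, -1)) = Mul(352, Pow(Rational(-126, 19373), -1)) = Mul(352, Rational(-19373, 126)) = Rational(-3409648, 63)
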